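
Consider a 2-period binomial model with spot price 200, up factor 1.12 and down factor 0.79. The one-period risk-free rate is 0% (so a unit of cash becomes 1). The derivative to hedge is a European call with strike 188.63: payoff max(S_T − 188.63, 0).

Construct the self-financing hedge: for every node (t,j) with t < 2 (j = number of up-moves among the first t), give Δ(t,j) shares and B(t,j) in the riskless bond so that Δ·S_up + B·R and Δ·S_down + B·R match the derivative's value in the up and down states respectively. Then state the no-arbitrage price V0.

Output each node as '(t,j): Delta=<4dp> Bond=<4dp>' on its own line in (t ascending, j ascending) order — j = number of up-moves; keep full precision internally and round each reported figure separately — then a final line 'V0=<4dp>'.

The replicating-portfolio and risk-neutral prices coincide; use p* = (1−0.79)/(1.12−0.79) = 0.6364 for the latter.
Terminal values V(2,·): V(2,0)=0.0000, V(2,1)=0.0000, V(2,2)=62.2500
(1,0): S=158.0000. Δ = (V_up−V_dn)/(S_up−S_dn) = (0.0000−0.0000)/(176.9600−124.8200) = 0.0000. V = [p*·0.0000 + (1−p*)·0.0000]/1 = 0.0000. B = V − Δ·S = 0.0000.
(1,1): S=224.0000. Δ = (V_up−V_dn)/(S_up−S_dn) = (62.2500−0.0000)/(250.8800−176.9600) = 0.8421. V = [p*·62.2500 + (1−p*)·0.0000]/1 = 39.6136. B = V − Δ·S = -149.0227.
(0,0): S=200.0000. Δ = (V_up−V_dn)/(S_up−S_dn) = (39.6136−0.0000)/(224.0000−158.0000) = 0.6002. V = [p*·39.6136 + (1−p*)·0.0000]/1 = 25.2087. B = V − Δ·S = -94.8326.
Each (Δ,B) replicates both successor values, so the strategy is self-financing and V0 is arbitrage-free.

(0,0): Delta=0.6002 Bond=-94.8326
(1,0): Delta=0.0000 Bond=0.0000
(1,1): Delta=0.8421 Bond=-149.0227
V0=25.2087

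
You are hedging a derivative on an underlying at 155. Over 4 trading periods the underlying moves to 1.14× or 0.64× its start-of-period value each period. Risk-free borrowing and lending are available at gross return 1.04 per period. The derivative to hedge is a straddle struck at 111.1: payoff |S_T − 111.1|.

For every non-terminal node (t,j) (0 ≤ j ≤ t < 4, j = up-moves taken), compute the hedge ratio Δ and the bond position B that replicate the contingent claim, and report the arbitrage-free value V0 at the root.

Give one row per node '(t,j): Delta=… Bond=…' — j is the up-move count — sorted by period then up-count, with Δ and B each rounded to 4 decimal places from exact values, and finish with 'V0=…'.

(0,0): Delta=0.6647 Bond=-32.4203
(1,0): Delta=-0.1442 Bond=46.5229
(1,1): Delta=0.7782 Bond=-53.7772
(2,0): Delta=-1.0000 Bond=102.7182
(2,1): Delta=-0.0241 Bond=34.8003
(2,2): Delta=0.8908 Bond=-78.6104
(3,0): Delta=-1.0000 Bond=106.8269
(3,1): Delta=-1.0000 Bond=106.8269
(3,2): Delta=0.1129 Bond=18.5336
(3,3): Delta=1.0000 Bond=-106.8269
V0=70.6070

Since d<R<u, set p* = (R−d)/(u−d) = 0.8000; price each node as the discounted p*-expectation of its children.
Terminal values V(4,·): V(4,0)=85.0953, V(4,1)=64.7792, V(4,2)=28.5910, V(4,3)=35.8692, V(4,4)=150.6888
  t=3,j=0: stock 40.6323 → up 46.3208 (V=64.7792), down 26.0047 (V=85.0953). Price 66.1946; hedge Δ=-1.0000, bond B=106.8269.
  t=3,j=1: stock 72.3763 → up 82.5090 (V=28.5910), down 46.3208 (V=64.7792). Price 34.4506; hedge Δ=-1.0000, bond B=106.8269.
  t=3,j=2: stock 128.9203 → up 146.9692 (V=35.8692), down 82.5090 (V=28.5910). Price 33.0899; hedge Δ=0.1129, bond B=18.5336.
  t=3,j=3: stock 229.6393 → up 261.7888 (V=150.6888), down 146.9692 (V=35.8692). Price 122.8124; hedge Δ=1.0000, bond B=-106.8269.
  t=2,j=0: stock 63.4880 → up 72.3763 (V=34.4506), down 40.6323 (V=66.1946). Price 39.2302; hedge Δ=-1.0000, bond B=102.7182.
  t=2,j=1: stock 113.0880 → up 128.9203 (V=33.0899), down 72.3763 (V=34.4506). Price 32.0789; hedge Δ=-0.0241, bond B=34.8003.
  t=2,j=2: stock 201.4380 → up 229.6393 (V=122.8124), down 128.9203 (V=33.0899). Price 100.8345; hedge Δ=0.8908, bond B=-78.6104.
  t=1,j=0: stock 99.2000 → up 113.0880 (V=32.0789), down 63.4880 (V=39.2302). Price 32.2204; hedge Δ=-0.1442, bond B=46.5229.
  t=1,j=1: stock 176.7000 → up 201.4380 (V=100.8345), down 113.0880 (V=32.0789). Price 83.7340; hedge Δ=0.7782, bond B=-53.7772.
  t=0,j=0: stock 155.0000 → up 176.7000 (V=83.7340), down 99.2000 (V=32.2204). Price 70.6070; hedge Δ=0.6647, bond B=-32.4203.
Check: Δ(0,0)·S0 + B(0,0) = 70.6070 = V0.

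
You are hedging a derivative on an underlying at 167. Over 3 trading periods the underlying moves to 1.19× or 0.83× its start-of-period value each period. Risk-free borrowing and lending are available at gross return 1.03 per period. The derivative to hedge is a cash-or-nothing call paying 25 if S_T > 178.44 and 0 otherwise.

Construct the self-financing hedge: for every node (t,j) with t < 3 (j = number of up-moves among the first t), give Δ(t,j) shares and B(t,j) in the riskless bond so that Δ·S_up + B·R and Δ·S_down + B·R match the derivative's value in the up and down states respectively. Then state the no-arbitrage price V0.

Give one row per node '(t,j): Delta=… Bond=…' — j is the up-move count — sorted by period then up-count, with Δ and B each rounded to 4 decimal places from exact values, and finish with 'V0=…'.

(0,0): Delta=0.1936 Bond=-18.9870
(1,0): Delta=0.2702 Bond=-30.1834
(1,1): Delta=0.1508 Bond=-11.0551
(2,0): Delta=0.0000 Bond=0.0000
(2,1): Delta=0.4210 Bond=-55.9601
(2,2): Delta=0.0000 Bond=24.2718
V0=13.3380

Since d<R<u, set p* = (R−d)/(u−d) = 0.5556; price each node as the discounted p*-expectation of its children.
Terminal payoffs: V(3,0)=0.0000, V(3,1)=0.0000, V(3,2)=25.0000, V(3,3)=25.0000
Node (2,0) S=115.0463: V=(p*·0.0000+(1−p*)·0.0000)/1.03=0.0000; Δ=(0.0000−0.0000)/(136.9051−95.4884)=0.0000; B=V−Δ·S=0.0000
Node (2,1) S=164.9459: V=(p*·25.0000+(1−p*)·0.0000)/1.03=13.4844; Δ=(25.0000−0.0000)/(196.2856−136.9051)=0.4210; B=V−Δ·S=-55.9601
Node (2,2) S=236.4887: V=(p*·25.0000+(1−p*)·25.0000)/1.03=24.2718; Δ=(25.0000−25.0000)/(281.4216−196.2856)=0.0000; B=V−Δ·S=24.2718
Node (1,0) S=138.6100: V=(p*·13.4844+(1−p*)·0.0000)/1.03=7.2731; Δ=(13.4844−0.0000)/(164.9459−115.0463)=0.2702; B=V−Δ·S=-30.1834
Node (1,1) S=198.7300: V=(p*·24.2718+(1−p*)·13.4844)/1.03=18.9101; Δ=(24.2718−13.4844)/(236.4887−164.9459)=0.1508; B=V−Δ·S=-11.0551
Node (0,0) S=167.0000: V=(p*·18.9101+(1−p*)·7.2731)/1.03=13.3380; Δ=(18.9101−7.2731)/(198.7300−138.6100)=0.1936; B=V−Δ·S=-18.9870
Root portfolio cost Δ·167+B reproduces V0=13.3380.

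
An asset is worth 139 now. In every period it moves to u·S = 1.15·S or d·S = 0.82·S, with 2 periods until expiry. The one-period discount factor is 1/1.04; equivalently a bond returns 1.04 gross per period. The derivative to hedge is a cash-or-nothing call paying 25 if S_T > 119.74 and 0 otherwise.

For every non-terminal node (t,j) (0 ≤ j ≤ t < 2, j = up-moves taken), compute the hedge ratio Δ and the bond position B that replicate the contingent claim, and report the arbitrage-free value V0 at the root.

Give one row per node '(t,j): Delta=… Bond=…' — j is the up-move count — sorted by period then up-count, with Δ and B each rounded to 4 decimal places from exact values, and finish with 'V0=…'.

(0,0): Delta=0.1747 Bond=-3.7356
(1,0): Delta=0.6647 Bond=-59.7319
(1,1): Delta=0.0000 Bond=24.0385
V0=20.5457

Since d<R<u, set p* = (R−d)/(u−d) = 0.6667; price each node as the discounted p*-expectation of its children.
Terminal payoffs: V(2,0)=0.0000, V(2,1)=25.0000, V(2,2)=25.0000
(1,0): S=113.9800. Δ = (V_up−V_dn)/(S_up−S_dn) = (25.0000−0.0000)/(131.0770−93.4636) = 0.6647. V = [p*·25.0000 + (1−p*)·0.0000]/1.04 = 16.0256. B = V − Δ·S = -59.7319.
(1,1): S=159.8500. Δ = (V_up−V_dn)/(S_up−S_dn) = (25.0000−25.0000)/(183.8275−131.0770) = 0.0000. V = [p*·25.0000 + (1−p*)·25.0000]/1.04 = 24.0385. B = V − Δ·S = 24.0385.
(0,0): S=139.0000. Δ = (V_up−V_dn)/(S_up−S_dn) = (24.0385−16.0256)/(159.8500−113.9800) = 0.1747. V = [p*·24.0385 + (1−p*)·16.0256]/1.04 = 20.5457. B = V − Δ·S = -3.7356.
Check: Δ(0,0)·S0 + B(0,0) = 20.5457 = V0.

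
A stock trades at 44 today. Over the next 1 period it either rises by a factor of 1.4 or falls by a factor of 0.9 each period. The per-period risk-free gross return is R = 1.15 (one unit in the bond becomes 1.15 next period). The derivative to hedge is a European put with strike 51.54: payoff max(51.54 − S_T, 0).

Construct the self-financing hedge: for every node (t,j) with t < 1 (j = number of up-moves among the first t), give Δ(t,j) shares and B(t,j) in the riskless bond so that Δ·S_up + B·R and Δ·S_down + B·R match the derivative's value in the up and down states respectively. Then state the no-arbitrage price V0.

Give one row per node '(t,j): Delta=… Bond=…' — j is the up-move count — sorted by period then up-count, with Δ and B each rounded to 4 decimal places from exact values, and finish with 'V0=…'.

(0,0): Delta=-0.5427 Bond=29.0713
V0=5.1913

Risk-neutral probability p* = (R−d)/(u−d) = (1.15−0.9)/(1.4−0.9) = 0.5000.
At expiry t=1: V(1,0)=11.9400, V(1,1)=0.0000
Node (0,0) S=44.0000: V=(p*·0.0000+(1−p*)·11.9400)/1.15=5.1913; Δ=(0.0000−11.9400)/(61.6000−39.6000)=-0.5427; B=V−Δ·S=29.0713
Root portfolio cost Δ·44+B reproduces V0=5.1913.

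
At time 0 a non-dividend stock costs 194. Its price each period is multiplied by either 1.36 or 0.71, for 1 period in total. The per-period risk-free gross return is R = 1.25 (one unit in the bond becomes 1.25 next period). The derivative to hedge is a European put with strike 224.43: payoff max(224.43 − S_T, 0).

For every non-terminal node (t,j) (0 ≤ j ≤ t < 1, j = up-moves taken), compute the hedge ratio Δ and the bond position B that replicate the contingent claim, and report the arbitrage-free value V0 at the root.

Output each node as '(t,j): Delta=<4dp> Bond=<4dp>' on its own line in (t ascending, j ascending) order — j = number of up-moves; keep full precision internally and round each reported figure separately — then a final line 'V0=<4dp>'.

No-arbitrage ⇒ martingale measure with p* = (R−d)/(u−d) = 0.8308.
At expiry t=1: V(1,0)=86.6900, V(1,1)=0.0000
(0,0): S=194.0000. Δ = (V_up−V_dn)/(S_up−S_dn) = (0.0000−86.6900)/(263.8400−137.7400) = -0.6875. V = [p*·0.0000 + (1−p*)·86.6900]/1.25 = 11.7365. B = V − Δ·S = 145.1057.
Self-financing check: at every node Δ·S+B equals the discounted successor values.

(0,0): Delta=-0.6875 Bond=145.1057
V0=11.7365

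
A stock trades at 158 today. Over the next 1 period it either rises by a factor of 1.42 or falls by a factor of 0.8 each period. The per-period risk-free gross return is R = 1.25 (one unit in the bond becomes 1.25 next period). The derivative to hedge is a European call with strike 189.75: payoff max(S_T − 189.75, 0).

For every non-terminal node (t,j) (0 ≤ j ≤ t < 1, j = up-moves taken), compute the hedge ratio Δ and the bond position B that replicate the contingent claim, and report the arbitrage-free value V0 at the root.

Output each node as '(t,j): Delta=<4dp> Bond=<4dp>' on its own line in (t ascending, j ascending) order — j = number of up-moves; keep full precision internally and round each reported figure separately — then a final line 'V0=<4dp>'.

(0,0): Delta=0.3533 Bond=-35.7265
V0=20.0961

The replicating-portfolio and risk-neutral prices coincide; use p* = (1.25−0.8)/(1.42−0.8) = 0.7258 for the latter.
Terminal values V(1,·): V(1,0)=0.0000, V(1,1)=34.6100
(0,0): S=158.0000. Δ = (V_up−V_dn)/(S_up−S_dn) = (34.6100−0.0000)/(224.3600−126.4000) = 0.3533. V = [p*·34.6100 + (1−p*)·0.0000]/1.25 = 20.0961. B = V − Δ·S = -35.7265.
Each (Δ,B) replicates both successor values, so the strategy is self-financing and V0 is arbitrage-free.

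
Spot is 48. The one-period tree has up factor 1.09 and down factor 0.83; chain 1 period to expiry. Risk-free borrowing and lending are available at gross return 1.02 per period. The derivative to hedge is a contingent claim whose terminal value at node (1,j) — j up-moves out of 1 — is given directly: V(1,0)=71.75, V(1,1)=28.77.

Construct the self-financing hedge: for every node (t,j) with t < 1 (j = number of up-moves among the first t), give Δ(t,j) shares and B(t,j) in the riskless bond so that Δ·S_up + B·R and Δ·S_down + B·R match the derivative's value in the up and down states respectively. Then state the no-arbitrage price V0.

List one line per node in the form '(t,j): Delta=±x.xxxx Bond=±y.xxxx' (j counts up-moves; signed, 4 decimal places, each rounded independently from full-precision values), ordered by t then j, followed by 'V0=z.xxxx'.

(0,0): Delta=-3.4439 Bond=204.8582
V0=39.5505

Under the risk-neutral measure, an up-move has probability p* = (R−d)/(u−d) = 0.7308 and values discount at R = 1.02.
Terminal payoffs: V(1,0)=71.7500, V(1,1)=28.7700
  t=0,j=0: stock 48.0000 → up 52.3200 (V=28.7700), down 39.8400 (V=71.7500). Price 39.5505; hedge Δ=-3.4439, bond B=204.8582.
The time-0 hedge costs 39.5505, which is the no-arbitrage price.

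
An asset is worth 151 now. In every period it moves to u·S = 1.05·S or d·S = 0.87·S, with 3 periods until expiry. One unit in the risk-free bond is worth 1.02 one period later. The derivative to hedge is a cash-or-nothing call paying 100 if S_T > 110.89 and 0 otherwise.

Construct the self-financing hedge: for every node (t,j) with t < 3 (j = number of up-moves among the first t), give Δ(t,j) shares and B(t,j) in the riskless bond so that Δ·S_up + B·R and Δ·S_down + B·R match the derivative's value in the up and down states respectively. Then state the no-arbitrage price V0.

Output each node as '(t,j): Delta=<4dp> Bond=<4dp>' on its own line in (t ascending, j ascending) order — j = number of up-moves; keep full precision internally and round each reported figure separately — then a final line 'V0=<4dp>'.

(0,0): Delta=0.0982 Bond=78.9631
(1,0): Delta=0.6910 Bond=2.6699
(1,1): Delta=0.0000 Bond=96.1169
(2,0): Delta=4.8608 Bond=-473.8562
(2,1): Delta=0.0000 Bond=98.0392
(2,2): Delta=0.0000 Bond=98.0392
V0=93.7960

The replicating-portfolio and risk-neutral prices coincide; use p* = (1.02−0.87)/(1.05−0.87) = 0.8333 for the latter.
Payoff layer (t=3): V(3,0)=0.0000, V(3,1)=100.0000, V(3,2)=100.0000, V(3,3)=100.0000
  t=2,j=0: stock 114.2919 → up 120.0065 (V=100.0000), down 99.4340 (V=0.0000). Price 81.6993; hedge Δ=4.8608, bond B=-473.8562.
  t=2,j=1: stock 137.9385 → up 144.8354 (V=100.0000), down 120.0065 (V=100.0000). Price 98.0392; hedge Δ=0.0000, bond B=98.0392.
  t=2,j=2: stock 166.4775 → up 174.8014 (V=100.0000), down 144.8354 (V=100.0000). Price 98.0392; hedge Δ=0.0000, bond B=98.0392.
  t=1,j=0: stock 131.3700 → up 137.9385 (V=98.0392), down 114.2919 (V=81.6993). Price 93.4470; hedge Δ=0.6910, bond B=2.6699.
  t=1,j=1: stock 158.5500 → up 166.4775 (V=98.0392), down 137.9385 (V=98.0392). Price 96.1169; hedge Δ=0.0000, bond B=96.1169.
  t=0,j=0: stock 151.0000 → up 158.5500 (V=96.1169), down 131.3700 (V=93.4470). Price 93.7960; hedge Δ=0.0982, bond B=78.9631.
Root portfolio cost Δ·151+B reproduces V0=93.7960.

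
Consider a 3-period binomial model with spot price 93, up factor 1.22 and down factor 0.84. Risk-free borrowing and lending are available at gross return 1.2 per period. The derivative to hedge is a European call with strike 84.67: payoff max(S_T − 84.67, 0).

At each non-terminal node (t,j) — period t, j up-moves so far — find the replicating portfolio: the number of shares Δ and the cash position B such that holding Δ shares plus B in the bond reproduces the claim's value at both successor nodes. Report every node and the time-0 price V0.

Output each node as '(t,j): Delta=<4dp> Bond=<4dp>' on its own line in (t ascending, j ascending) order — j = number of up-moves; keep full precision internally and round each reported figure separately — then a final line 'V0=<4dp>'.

The replicating-portfolio and risk-neutral prices coincide; use p* = (1.2−0.84)/(1.22−0.84) = 0.9474 for the latter.
Payoff layer (t=3): V(3,0)=0.0000, V(3,1)=0.0000, V(3,2)=31.6038, V(3,3)=84.2039
  t=2,j=0: stock 65.6208 → up 80.0574 (V=0.0000), down 55.1215 (V=0.0000). Price 0.0000; hedge Δ=0.0000, bond B=0.0000.
  t=2,j=1: stock 95.3064 → up 116.2738 (V=31.6038), down 80.0574 (V=0.0000). Price 24.9504; hedge Δ=0.8726, bond B=-58.2175.
  t=2,j=2: stock 138.4212 → up 168.8739 (V=84.2039), down 116.2738 (V=31.6038). Price 67.8629; hedge Δ=1.0000, bond B=-70.5583.
  t=1,j=0: stock 78.1200 → up 95.3064 (V=24.9504), down 65.6208 (V=0.0000). Price 19.6977; hedge Δ=0.8405, bond B=-45.9612.
  t=1,j=1: stock 113.4600 → up 138.4212 (V=67.8629), down 95.3064 (V=24.9504). Price 54.6703; hedge Δ=0.9953, bond B=-58.2573.
  t=0,j=0: stock 93.0000 → up 113.4600 (V=54.6703), down 78.1200 (V=19.6977). Price 44.0247; hedge Δ=0.9896, bond B=-48.0085.
Root portfolio cost Δ·93+B reproduces V0=44.0247.

(0,0): Delta=0.9896 Bond=-48.0085
(1,0): Delta=0.8405 Bond=-45.9612
(1,1): Delta=0.9953 Bond=-58.2573
(2,0): Delta=0.0000 Bond=0.0000
(2,1): Delta=0.8726 Bond=-58.2175
(2,2): Delta=1.0000 Bond=-70.5583
V0=44.0247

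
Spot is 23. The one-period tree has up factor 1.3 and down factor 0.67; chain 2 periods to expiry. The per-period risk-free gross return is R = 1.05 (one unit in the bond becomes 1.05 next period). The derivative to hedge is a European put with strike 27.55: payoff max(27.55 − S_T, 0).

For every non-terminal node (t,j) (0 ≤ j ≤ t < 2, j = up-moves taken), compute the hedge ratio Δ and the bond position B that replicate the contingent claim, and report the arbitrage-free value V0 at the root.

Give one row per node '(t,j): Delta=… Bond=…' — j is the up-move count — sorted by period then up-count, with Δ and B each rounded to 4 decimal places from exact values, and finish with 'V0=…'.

(0,0): Delta=-0.5512 Bond=18.4023
(1,0): Delta=-1.0000 Bond=26.2381
(1,1): Delta=-0.3991 Bond=14.7726
V0=5.7242

The replicating-portfolio and risk-neutral prices coincide; use p* = (1.05−0.67)/(1.3−0.67) = 0.6032 for the latter.
At expiry t=2: V(2,0)=17.2253, V(2,1)=7.5170, V(2,2)=0.0000
(1,0): S=15.4100. Δ = (V_up−V_dn)/(S_up−S_dn) = (7.5170−17.2253)/(20.0330−10.3247) = -1.0000. V = [p*·7.5170 + (1−p*)·17.2253]/1.05 = 10.8281. B = V − Δ·S = 26.2381.
(1,1): S=29.9000. Δ = (V_up−V_dn)/(S_up−S_dn) = (0.0000−7.5170)/(38.8700−20.0330) = -0.3991. V = [p*·0.0000 + (1−p*)·7.5170]/1.05 = 2.8409. B = V − Δ·S = 14.7726.
(0,0): S=23.0000. Δ = (V_up−V_dn)/(S_up−S_dn) = (2.8409−10.8281)/(29.9000−15.4100) = -0.5512. V = [p*·2.8409 + (1−p*)·10.8281]/1.05 = 5.7242. B = V − Δ·S = 18.4023.
Check: Δ(0,0)·S0 + B(0,0) = 5.7242 = V0.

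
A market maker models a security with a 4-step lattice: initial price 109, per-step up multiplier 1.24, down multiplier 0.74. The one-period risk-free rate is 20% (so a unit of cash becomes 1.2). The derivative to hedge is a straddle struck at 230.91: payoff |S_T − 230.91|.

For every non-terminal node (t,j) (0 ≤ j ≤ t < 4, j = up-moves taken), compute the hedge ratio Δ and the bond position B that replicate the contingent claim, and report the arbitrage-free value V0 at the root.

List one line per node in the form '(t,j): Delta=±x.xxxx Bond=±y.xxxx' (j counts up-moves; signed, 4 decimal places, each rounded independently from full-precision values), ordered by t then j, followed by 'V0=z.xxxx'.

(0,0): Delta=-0.5570 Bond=81.5793
(1,0): Delta=-1.0000 Bond=133.6285
(1,1): Delta=-0.5340 Bond=94.7880
(2,0): Delta=-1.0000 Bond=160.3542
(2,1): Delta=-1.0000 Bond=160.3542
(2,2): Delta=-0.5098 Bond=109.6926
(3,0): Delta=-1.0000 Bond=192.4250
(3,1): Delta=-1.0000 Bond=192.4250
(3,2): Delta=-1.0000 Bond=192.4250
(3,3): Delta=-0.4844 Bond=126.3447
V0=20.8675

No-arbitrage ⇒ martingale measure with p* = (R−d)/(u−d) = 0.9200.
Terminal values V(4,·): V(4,0)=198.2246, V(4,1)=176.1399, V(4,2)=139.1331, V(4,3)=77.1217, V(4,4)=26.7893
(3,0): S=44.1694. Δ = (V_up−V_dn)/(S_up−S_dn) = (176.1399−198.2246)/(54.7701−32.6854) = -1.0000. V = [p*·176.1399 + (1−p*)·198.2246]/1.2 = 148.2556. B = V − Δ·S = 192.4250.
(3,1): S=74.0136. Δ = (V_up−V_dn)/(S_up−S_dn) = (139.1331−176.1399)/(91.7769−54.7701) = -1.0000. V = [p*·139.1331 + (1−p*)·176.1399]/1.2 = 118.4114. B = V − Δ·S = 192.4250.
(3,2): S=124.0228. Δ = (V_up−V_dn)/(S_up−S_dn) = (77.1217−139.1331)/(153.7883−91.7769) = -1.0000. V = [p*·77.1217 + (1−p*)·139.1331]/1.2 = 68.4022. B = V − Δ·S = 192.4250.
(3,3): S=207.8220. Δ = (V_up−V_dn)/(S_up−S_dn) = (26.7893−77.1217)/(257.6993−153.7883) = -0.4844. V = [p*·26.7893 + (1−p*)·77.1217]/1.2 = 25.6799. B = V − Δ·S = 126.3447.
(2,0): S=59.6884. Δ = (V_up−V_dn)/(S_up−S_dn) = (118.4114−148.2556)/(74.0136−44.1694) = -1.0000. V = [p*·118.4114 + (1−p*)·148.2556]/1.2 = 100.6658. B = V − Δ·S = 160.3542.
(2,1): S=100.0184. Δ = (V_up−V_dn)/(S_up−S_dn) = (68.4022−118.4114)/(124.0228−74.0136) = -1.0000. V = [p*·68.4022 + (1−p*)·118.4114]/1.2 = 60.3358. B = V − Δ·S = 160.3542.
(2,2): S=167.5984. Δ = (V_up−V_dn)/(S_up−S_dn) = (25.6799−68.4022)/(207.8220−124.0228) = -0.5098. V = [p*·25.6799 + (1−p*)·68.4022]/1.2 = 24.2481. B = V − Δ·S = 109.6926.
(1,0): S=80.6600. Δ = (V_up−V_dn)/(S_up−S_dn) = (60.3358−100.6658)/(100.0184−59.6884) = -1.0000. V = [p*·60.3358 + (1−p*)·100.6658]/1.2 = 52.9685. B = V − Δ·S = 133.6285.
(1,1): S=135.1600. Δ = (V_up−V_dn)/(S_up−S_dn) = (24.2481−60.3358)/(167.5984−100.0184) = -0.5340. V = [p*·24.2481 + (1−p*)·60.3358]/1.2 = 22.6126. B = V − Δ·S = 94.7880.
(0,0): S=109.0000. Δ = (V_up−V_dn)/(S_up−S_dn) = (22.6126−52.9685)/(135.1600−80.6600) = -0.5570. V = [p*·22.6126 + (1−p*)·52.9685]/1.2 = 20.8675. B = V − Δ·S = 81.5793.
Root portfolio cost Δ·109+B reproduces V0=20.8675.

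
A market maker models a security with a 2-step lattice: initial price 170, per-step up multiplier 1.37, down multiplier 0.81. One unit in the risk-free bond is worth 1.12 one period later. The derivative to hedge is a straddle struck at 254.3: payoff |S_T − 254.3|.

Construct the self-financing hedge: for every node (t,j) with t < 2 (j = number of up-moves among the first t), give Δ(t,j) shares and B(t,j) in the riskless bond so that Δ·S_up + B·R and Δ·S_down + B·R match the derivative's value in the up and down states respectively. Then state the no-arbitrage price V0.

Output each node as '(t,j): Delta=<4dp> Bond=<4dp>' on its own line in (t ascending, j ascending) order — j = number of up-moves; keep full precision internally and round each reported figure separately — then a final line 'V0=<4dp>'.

Under the risk-neutral measure, an up-move has probability p* = (R−d)/(u−d) = 0.5536 and values discount at R = 1.12.
Payoff layer (t=2): V(2,0)=142.7630, V(2,1)=65.6510, V(2,2)=64.7730
(1,0): S=137.7000. Δ = (V_up−V_dn)/(S_up−S_dn) = (65.6510−142.7630)/(188.6490−111.5370) = -1.0000. V = [p*·65.6510 + (1−p*)·142.7630]/1.12 = 89.3536. B = V − Δ·S = 227.0536.
(1,1): S=232.9000. Δ = (V_up−V_dn)/(S_up−S_dn) = (64.7730−65.6510)/(319.0730−188.6490) = -0.0067. V = [p*·64.7730 + (1−p*)·65.6510]/1.12 = 58.1830. B = V − Δ·S = 59.7509.
(0,0): S=170.0000. Δ = (V_up−V_dn)/(S_up−S_dn) = (58.1830−89.3536)/(232.9000−137.7000) = -0.3274. V = [p*·58.1830 + (1−p*)·89.3536]/1.12 = 64.3736. B = V − Δ·S = 120.0353.
Root portfolio cost Δ·170+B reproduces V0=64.3736.

(0,0): Delta=-0.3274 Bond=120.0353
(1,0): Delta=-1.0000 Bond=227.0536
(1,1): Delta=-0.0067 Bond=59.7509
V0=64.3736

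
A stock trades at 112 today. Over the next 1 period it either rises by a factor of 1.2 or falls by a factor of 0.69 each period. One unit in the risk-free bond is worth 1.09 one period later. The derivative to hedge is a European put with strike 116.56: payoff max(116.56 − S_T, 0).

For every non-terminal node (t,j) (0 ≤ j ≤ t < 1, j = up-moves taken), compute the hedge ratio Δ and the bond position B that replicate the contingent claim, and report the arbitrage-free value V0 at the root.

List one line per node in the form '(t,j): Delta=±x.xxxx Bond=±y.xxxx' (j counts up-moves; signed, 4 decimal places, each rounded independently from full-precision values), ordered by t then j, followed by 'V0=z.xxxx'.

The replicating-portfolio and risk-neutral prices coincide; use p* = (1.09−0.69)/(1.2−0.69) = 0.7843 for the latter.
Terminal values V(1,·): V(1,0)=39.2800, V(1,1)=0.0000
Node (0,0) S=112.0000: V=(p*·0.0000+(1−p*)·39.2800)/1.09=7.7726; Δ=(0.0000−39.2800)/(134.4000−77.2800)=-0.6877; B=V−Δ·S=84.7922
Self-financing check: at every node Δ·S+B equals the discounted successor values.

(0,0): Delta=-0.6877 Bond=84.7922
V0=7.7726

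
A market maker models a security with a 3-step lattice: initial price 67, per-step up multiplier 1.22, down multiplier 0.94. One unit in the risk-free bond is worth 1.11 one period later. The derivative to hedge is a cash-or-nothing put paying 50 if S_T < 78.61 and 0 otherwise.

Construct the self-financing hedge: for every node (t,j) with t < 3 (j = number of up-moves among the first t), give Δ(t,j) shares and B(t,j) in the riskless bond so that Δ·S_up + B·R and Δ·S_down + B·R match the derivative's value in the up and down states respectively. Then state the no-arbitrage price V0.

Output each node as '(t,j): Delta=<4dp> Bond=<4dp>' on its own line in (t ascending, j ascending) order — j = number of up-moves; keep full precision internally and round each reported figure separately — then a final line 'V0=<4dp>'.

The replicating-portfolio and risk-neutral prices coincide; use p* = (1.11−0.94)/(1.22−0.94) = 0.6071 for the latter.
Terminal payoffs: V(3,0)=50.0000, V(3,1)=50.0000, V(3,2)=0.0000, V(3,3)=0.0000
(2,0): S=59.2012. Δ = (V_up−V_dn)/(S_up−S_dn) = (50.0000−50.0000)/(72.2255−55.6491) = 0.0000. V = [p*·50.0000 + (1−p*)·50.0000]/1.11 = 45.0450. B = V − Δ·S = 45.0450.
(2,1): S=76.8356. Δ = (V_up−V_dn)/(S_up−S_dn) = (0.0000−50.0000)/(93.7394−72.2255) = -2.3241. V = [p*·0.0000 + (1−p*)·50.0000]/1.11 = 17.6963. B = V − Δ·S = 196.2677.
(2,2): S=99.7228. Δ = (V_up−V_dn)/(S_up−S_dn) = (0.0000−0.0000)/(121.6618−93.7394) = 0.0000. V = [p*·0.0000 + (1−p*)·0.0000]/1.11 = 0.0000. B = V − Δ·S = 0.0000.
(1,0): S=62.9800. Δ = (V_up−V_dn)/(S_up−S_dn) = (17.6963−45.0450)/(76.8356−59.2012) = -1.5509. V = [p*·17.6963 + (1−p*)·45.0450]/1.11 = 25.6220. B = V − Δ·S = 123.2962.
(1,1): S=81.7400. Δ = (V_up−V_dn)/(S_up−S_dn) = (0.0000−17.6963)/(99.7228−76.8356) = -0.7732. V = [p*·0.0000 + (1−p*)·17.6963]/1.11 = 6.2632. B = V − Δ·S = 69.4641.
(0,0): S=67.0000. Δ = (V_up−V_dn)/(S_up−S_dn) = (6.2632−25.6220)/(81.7400−62.9800) = -1.0319. V = [p*·6.2632 + (1−p*)·25.6220]/1.11 = 12.4941. B = V − Δ·S = 81.6328.
The time-0 hedge costs 12.4941, which is the no-arbitrage price.

(0,0): Delta=-1.0319 Bond=81.6328
(1,0): Delta=-1.5509 Bond=123.2962
(1,1): Delta=-0.7732 Bond=69.4641
(2,0): Delta=0.0000 Bond=45.0450
(2,1): Delta=-2.3241 Bond=196.2677
(2,2): Delta=0.0000 Bond=0.0000
V0=12.4941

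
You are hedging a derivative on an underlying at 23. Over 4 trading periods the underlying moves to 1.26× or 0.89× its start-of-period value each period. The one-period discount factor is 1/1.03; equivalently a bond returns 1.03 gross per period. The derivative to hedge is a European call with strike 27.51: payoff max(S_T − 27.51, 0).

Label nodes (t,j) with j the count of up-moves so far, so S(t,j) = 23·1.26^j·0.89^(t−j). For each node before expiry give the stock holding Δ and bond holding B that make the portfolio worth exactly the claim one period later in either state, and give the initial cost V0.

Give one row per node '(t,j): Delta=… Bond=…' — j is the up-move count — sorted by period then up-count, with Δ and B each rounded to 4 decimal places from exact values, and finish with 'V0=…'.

Under the risk-neutral measure, an up-move has probability p* = (R−d)/(u−d) = 0.3784 and values discount at R = 1.03.
Payoff layer (t=4): V(4,0)=0.0000, V(4,1)=0.0000, V(4,2)=1.4134, V(4,3)=13.4377, V(4,4)=30.4609
  t=3,j=0: stock 16.2143 → up 20.4300 (V=0.0000), down 14.4307 (V=0.0000). Price 0.0000; hedge Δ=0.0000, bond B=0.0000.
  t=3,j=1: stock 22.9551 → up 28.9234 (V=1.4134), down 20.4300 (V=0.0000). Price 0.5192; hedge Δ=0.1664, bond B=-3.3007.
  t=3,j=2: stock 32.4982 → up 40.9477 (V=13.4377), down 28.9234 (V=1.4134). Price 5.7894; hedge Δ=1.0000, bond B=-26.7087.
  t=3,j=3: stock 46.0086 → up 57.9709 (V=30.4609), down 40.9477 (V=13.4377). Price 19.2999; hedge Δ=1.0000, bond B=-26.7087.
  t=2,j=0: stock 18.2183 → up 22.9551 (V=0.5192), down 16.2143 (V=0.0000). Price 0.1907; hedge Δ=0.0770, bond B=-1.2125.
  t=2,j=1: stock 25.7922 → up 32.4982 (V=5.7894), down 22.9551 (V=0.5192). Price 2.4401; hedge Δ=0.5523, bond B=-11.8037.
  t=2,j=2: stock 36.5148 → up 46.0086 (V=19.2999), down 32.4982 (V=5.7894). Price 10.5840; hedge Δ=1.0000, bond B=-25.9308.
  t=1,j=0: stock 20.4700 → up 25.7922 (V=2.4401), down 18.2183 (V=0.1907). Price 1.0115; hedge Δ=0.2970, bond B=-5.0680.
  t=1,j=1: stock 28.9800 → up 36.5148 (V=10.5840), down 25.7922 (V=2.4401). Price 5.3608; hedge Δ=0.7595, bond B=-16.6496.
  t=0,j=0: stock 23.0000 → up 28.9800 (V=5.3608), down 20.4700 (V=1.0115). Price 2.5798; hedge Δ=0.5111, bond B=-9.1750.
The time-0 hedge costs 2.5798, which is the no-arbitrage price.

(0,0): Delta=0.5111 Bond=-9.1750
(1,0): Delta=0.2970 Bond=-5.0680
(1,1): Delta=0.7595 Bond=-16.6496
(2,0): Delta=0.0770 Bond=-1.2125
(2,1): Delta=0.5523 Bond=-11.8037
(2,2): Delta=1.0000 Bond=-25.9308
(3,0): Delta=0.0000 Bond=0.0000
(3,1): Delta=0.1664 Bond=-3.3007
(3,2): Delta=1.0000 Bond=-26.7087
(3,3): Delta=1.0000 Bond=-26.7087
V0=2.5798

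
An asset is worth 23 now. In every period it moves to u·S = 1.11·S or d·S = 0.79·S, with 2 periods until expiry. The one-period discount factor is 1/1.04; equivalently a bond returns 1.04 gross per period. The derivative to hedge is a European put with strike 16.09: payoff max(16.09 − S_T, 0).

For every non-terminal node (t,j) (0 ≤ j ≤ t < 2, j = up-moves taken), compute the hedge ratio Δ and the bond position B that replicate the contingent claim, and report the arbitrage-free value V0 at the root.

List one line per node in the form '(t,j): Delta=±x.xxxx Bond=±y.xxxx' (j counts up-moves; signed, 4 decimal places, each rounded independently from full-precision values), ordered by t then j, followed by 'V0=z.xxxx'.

(0,0): Delta=-0.0496 Bond=1.2177
(1,0): Delta=-0.2985 Bond=5.7891
(1,1): Delta=0.0000 Bond=0.0000
V0=0.0768

Since d<R<u, set p* = (R−d)/(u−d) = 0.7812; price each node as the discounted p*-expectation of its children.
Terminal payoffs: V(2,0)=1.7357, V(2,1)=0.0000, V(2,2)=0.0000
(1,0): S=18.1700. Δ = (V_up−V_dn)/(S_up−S_dn) = (0.0000−1.7357)/(20.1687−14.3543) = -0.2985. V = [p*·0.0000 + (1−p*)·1.7357]/1.04 = 0.3651. B = V − Δ·S = 5.7891.
(1,1): S=25.5300. Δ = (V_up−V_dn)/(S_up−S_dn) = (0.0000−0.0000)/(28.3383−20.1687) = 0.0000. V = [p*·0.0000 + (1−p*)·0.0000]/1.04 = 0.0000. B = V − Δ·S = 0.0000.
(0,0): S=23.0000. Δ = (V_up−V_dn)/(S_up−S_dn) = (0.0000−0.3651)/(25.5300−18.1700) = -0.0496. V = [p*·0.0000 + (1−p*)·0.3651]/1.04 = 0.0768. B = V − Δ·S = 1.2177.
Check: Δ(0,0)·S0 + B(0,0) = 0.0768 = V0.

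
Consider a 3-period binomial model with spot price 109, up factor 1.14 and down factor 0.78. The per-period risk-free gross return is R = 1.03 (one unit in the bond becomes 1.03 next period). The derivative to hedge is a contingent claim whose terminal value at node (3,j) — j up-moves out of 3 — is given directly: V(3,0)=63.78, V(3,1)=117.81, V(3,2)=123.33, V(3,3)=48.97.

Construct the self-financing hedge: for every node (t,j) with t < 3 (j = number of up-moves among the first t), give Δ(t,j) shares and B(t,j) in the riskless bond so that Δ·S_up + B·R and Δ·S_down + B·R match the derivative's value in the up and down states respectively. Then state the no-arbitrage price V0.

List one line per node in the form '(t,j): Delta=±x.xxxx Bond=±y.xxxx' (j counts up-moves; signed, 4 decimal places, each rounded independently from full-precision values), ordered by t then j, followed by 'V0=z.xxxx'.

(0,0): Delta=-0.6840 Bond=162.0896
(1,0): Delta=0.6453 Bond=53.9404
(1,1): Delta=-1.0841 Bond=216.6775
(2,0): Delta=2.2632 Bond=-51.7330
(2,1): Delta=0.1582 Bond=102.7670
(2,2): Delta=-1.4581 Bond=276.1586
V0=87.5374

Under the risk-neutral measure, an up-move has probability p* = (R−d)/(u−d) = 0.6944 and values discount at R = 1.03.
Terminal payoffs: V(3,0)=63.7800, V(3,1)=117.8100, V(3,2)=123.3300, V(3,3)=48.9700
Node (2,0) S=66.3156: V=(p*·117.8100+(1−p*)·63.7800)/1.03=98.3503; Δ=(117.8100−63.7800)/(75.5998−51.7262)=2.2632; B=V−Δ·S=-51.7330
Node (2,1) S=96.9228: V=(p*·123.3300+(1−p*)·117.8100)/1.03=118.1003; Δ=(123.3300−117.8100)/(110.4920−75.5998)=0.1582; B=V−Δ·S=102.7670
Node (2,2) S=141.6564: V=(p*·48.9700+(1−p*)·123.3300)/1.03=69.6030; Δ=(48.9700−123.3300)/(161.4883−110.4920)=-1.4581; B=V−Δ·S=276.1586
Node (1,0) S=85.0200: V=(p*·118.1003+(1−p*)·98.3503)/1.03=108.8016; Δ=(118.1003−98.3503)/(96.9228−66.3156)=0.6453; B=V−Δ·S=53.9404
Node (1,1) S=124.2600: V=(p*·69.6030+(1−p*)·118.1003)/1.03=81.9628; Δ=(69.6030−118.1003)/(141.6564−96.9228)=-1.0841; B=V−Δ·S=216.6775
Node (0,0) S=109.0000: V=(p*·81.9628+(1−p*)·108.8016)/1.03=87.5374; Δ=(81.9628−108.8016)/(124.2600−85.0200)=-0.6840; B=V−Δ·S=162.0896
Check: Δ(0,0)·S0 + B(0,0) = 87.5374 = V0.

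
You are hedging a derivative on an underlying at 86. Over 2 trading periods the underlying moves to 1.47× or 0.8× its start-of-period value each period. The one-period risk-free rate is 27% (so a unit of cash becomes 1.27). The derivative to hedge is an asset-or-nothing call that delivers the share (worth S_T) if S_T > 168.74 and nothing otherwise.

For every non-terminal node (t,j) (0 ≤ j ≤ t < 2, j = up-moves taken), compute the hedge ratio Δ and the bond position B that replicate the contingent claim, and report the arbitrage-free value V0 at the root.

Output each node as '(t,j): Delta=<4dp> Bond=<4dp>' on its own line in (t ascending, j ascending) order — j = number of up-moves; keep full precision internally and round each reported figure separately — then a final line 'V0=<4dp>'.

(0,0): Delta=1.7815 Bond=-96.5081
(1,0): Delta=0.0000 Bond=0.0000
(1,1): Delta=2.1940 Bond=-174.7208
V0=56.6985

Under the risk-neutral measure, an up-move has probability p* = (R−d)/(u−d) = 0.7015 and values discount at R = 1.27.
At expiry t=2: V(2,0)=0.0000, V(2,1)=0.0000, V(2,2)=185.8374
(1,0): S=68.8000. Δ = (V_up−V_dn)/(S_up−S_dn) = (0.0000−0.0000)/(101.1360−55.0400) = 0.0000. V = [p*·0.0000 + (1−p*)·0.0000]/1.27 = 0.0000. B = V − Δ·S = 0.0000.
(1,1): S=126.4200. Δ = (V_up−V_dn)/(S_up−S_dn) = (185.8374−0.0000)/(185.8374−101.1360) = 2.1940. V = [p*·185.8374 + (1−p*)·0.0000]/1.27 = 102.6485. B = V − Δ·S = -174.7208.
(0,0): S=86.0000. Δ = (V_up−V_dn)/(S_up−S_dn) = (102.6485−0.0000)/(126.4200−68.8000) = 1.7815. V = [p*·102.6485 + (1−p*)·0.0000]/1.27 = 56.6985. B = V − Δ·S = -96.5081.
Each (Δ,B) replicates both successor values, so the strategy is self-financing and V0 is arbitrage-free.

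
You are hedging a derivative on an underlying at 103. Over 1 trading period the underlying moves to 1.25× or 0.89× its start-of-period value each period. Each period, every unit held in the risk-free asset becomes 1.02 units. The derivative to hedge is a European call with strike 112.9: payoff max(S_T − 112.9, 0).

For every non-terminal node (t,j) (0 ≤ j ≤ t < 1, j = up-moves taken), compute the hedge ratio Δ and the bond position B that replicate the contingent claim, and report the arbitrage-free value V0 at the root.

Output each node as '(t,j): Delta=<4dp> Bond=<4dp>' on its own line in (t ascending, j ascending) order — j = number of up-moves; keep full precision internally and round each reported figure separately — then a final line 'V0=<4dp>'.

(0,0): Delta=0.4275 Bond=-38.4164
V0=5.6114

Since d<R<u, set p* = (R−d)/(u−d) = 0.3611; price each node as the discounted p*-expectation of its children.
At expiry t=1: V(1,0)=0.0000, V(1,1)=15.8500
  t=0,j=0: stock 103.0000 → up 128.7500 (V=15.8500), down 91.6700 (V=0.0000). Price 5.6114; hedge Δ=0.4275, bond B=-38.4164.
Each (Δ,B) replicates both successor values, so the strategy is self-financing and V0 is arbitrage-free.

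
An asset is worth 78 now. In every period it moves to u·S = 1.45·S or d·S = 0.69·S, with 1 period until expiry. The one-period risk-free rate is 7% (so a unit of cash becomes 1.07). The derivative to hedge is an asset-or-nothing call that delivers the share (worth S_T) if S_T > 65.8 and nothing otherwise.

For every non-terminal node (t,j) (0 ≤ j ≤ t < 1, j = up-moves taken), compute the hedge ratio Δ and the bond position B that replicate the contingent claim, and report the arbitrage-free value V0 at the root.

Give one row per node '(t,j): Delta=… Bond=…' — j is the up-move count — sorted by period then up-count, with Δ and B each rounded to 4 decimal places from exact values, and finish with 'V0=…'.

(0,0): Delta=1.9079 Bond=-95.9653
V0=52.8505

The replicating-portfolio and risk-neutral prices coincide; use p* = (1.07−0.69)/(1.45−0.69) = 0.5000 for the latter.
Terminal payoffs: V(1,0)=0.0000, V(1,1)=113.1000
Node (0,0) S=78.0000: V=(p*·113.1000+(1−p*)·0.0000)/1.07=52.8505; Δ=(113.1000−0.0000)/(113.1000−53.8200)=1.9079; B=V−Δ·S=-95.9653
Each (Δ,B) replicates both successor values, so the strategy is self-financing and V0 is arbitrage-free.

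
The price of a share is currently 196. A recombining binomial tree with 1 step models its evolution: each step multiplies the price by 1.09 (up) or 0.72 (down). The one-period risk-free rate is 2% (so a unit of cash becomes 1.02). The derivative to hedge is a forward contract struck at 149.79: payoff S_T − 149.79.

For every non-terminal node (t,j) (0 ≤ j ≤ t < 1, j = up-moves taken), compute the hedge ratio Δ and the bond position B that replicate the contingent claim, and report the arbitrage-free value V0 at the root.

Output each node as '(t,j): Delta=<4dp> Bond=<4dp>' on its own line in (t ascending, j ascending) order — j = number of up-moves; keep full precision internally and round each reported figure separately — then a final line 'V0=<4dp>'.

Since d<R<u, set p* = (R−d)/(u−d) = 0.8108; price each node as the discounted p*-expectation of its children.
Terminal values V(1,·): V(1,0)=-8.6700, V(1,1)=63.8500
Node (0,0) S=196.0000: V=(p*·63.8500+(1−p*)·-8.6700)/1.02=49.1471; Δ=(63.8500−-8.6700)/(213.6400−141.1200)=1.0000; B=V−Δ·S=-146.8529
The time-0 hedge costs 49.1471, which is the no-arbitrage price.

(0,0): Delta=1.0000 Bond=-146.8529
V0=49.1471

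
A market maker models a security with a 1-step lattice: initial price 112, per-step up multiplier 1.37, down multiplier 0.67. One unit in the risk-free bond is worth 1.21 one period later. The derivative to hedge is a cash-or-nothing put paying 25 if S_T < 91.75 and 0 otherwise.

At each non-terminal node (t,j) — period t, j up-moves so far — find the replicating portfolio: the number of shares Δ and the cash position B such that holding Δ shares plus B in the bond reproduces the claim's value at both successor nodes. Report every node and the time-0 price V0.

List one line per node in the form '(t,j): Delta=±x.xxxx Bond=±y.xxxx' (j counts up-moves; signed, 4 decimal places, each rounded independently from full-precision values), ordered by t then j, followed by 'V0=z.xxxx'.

(0,0): Delta=-0.3189 Bond=40.4368
V0=4.7226

Since d<R<u, set p* = (R−d)/(u−d) = 0.7714; price each node as the discounted p*-expectation of its children.
Terminal values V(1,·): V(1,0)=25.0000, V(1,1)=0.0000
(0,0): S=112.0000. Δ = (V_up−V_dn)/(S_up−S_dn) = (0.0000−25.0000)/(153.4400−75.0400) = -0.3189. V = [p*·0.0000 + (1−p*)·25.0000]/1.21 = 4.7226. B = V − Δ·S = 40.4368.
Check: Δ(0,0)·S0 + B(0,0) = 4.7226 = V0.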